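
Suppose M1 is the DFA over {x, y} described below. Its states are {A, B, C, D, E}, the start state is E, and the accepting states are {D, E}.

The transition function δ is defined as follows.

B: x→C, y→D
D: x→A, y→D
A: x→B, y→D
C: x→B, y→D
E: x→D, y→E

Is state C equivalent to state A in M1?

P0 = {D,E} | {A,B,C}.
On input x, block {D,E} splits into {D} and {E}.
The partition is now stable with 3 blocks: {D} | {A,B,C} | {E}.
C and A lie in the same block of the stable partition, so they are equivalent — no string distinguishes them.

Yes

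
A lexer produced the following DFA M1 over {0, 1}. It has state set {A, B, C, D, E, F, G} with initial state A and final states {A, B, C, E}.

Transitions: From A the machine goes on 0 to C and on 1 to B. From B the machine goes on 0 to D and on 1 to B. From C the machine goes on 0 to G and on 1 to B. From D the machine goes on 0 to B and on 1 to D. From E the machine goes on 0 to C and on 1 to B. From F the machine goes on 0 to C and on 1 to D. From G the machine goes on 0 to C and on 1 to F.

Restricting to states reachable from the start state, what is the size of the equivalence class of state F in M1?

3

First remove the unreachable states {E}; 6 states remain.
Initial partition by acceptance: {A,B,C} | {D,F,G}.
On input 0, block {A,B,C} splits into {B,C} and {A}.
Stable partition: {B,C} | {D,F,G} | {A} — 3 equivalence classes.
State F belongs to the block {D,F,G}, which has 3 states.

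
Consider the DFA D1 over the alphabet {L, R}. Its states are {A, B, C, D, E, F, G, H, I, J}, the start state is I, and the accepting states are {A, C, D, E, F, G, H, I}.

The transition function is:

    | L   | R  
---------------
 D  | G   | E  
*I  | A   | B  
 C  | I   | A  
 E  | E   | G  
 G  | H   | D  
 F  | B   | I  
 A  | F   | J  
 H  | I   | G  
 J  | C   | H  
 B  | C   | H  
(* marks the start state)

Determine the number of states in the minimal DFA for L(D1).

9

Every state is reachable, so we keep all 10.
Initial partition by acceptance: {A,C,D,E,F,G,H,I} | {B,J}.
Split {A,C,D,E,F,G,H,I} by δ(·,L) → {A,C,D,E,G,H,I} and {F}.
On input L, block {A,C,D,E,G,H,I} splits into {C,D,E,G,H,I} and {A}.
Split {C,D,E,G,H,I} by δ(·,L) → {C,D,E,G,H} and {I}.
Split {C,D,E,G,H} by δ(·,L) → {D,E,G} and {C,H}.
On input L, block {D,E,G} splits into {D,E} and {G}.
Refine {D,E} on symbol L: members go to different blocks, giving {D} and {E}.
Split {C,H} by δ(·,R) → {C} and {H}.
The partition is now stable with 9 blocks: {D} | {B,J} | {F} | {A} | {I} | {C} | {G} | {E} | {H}.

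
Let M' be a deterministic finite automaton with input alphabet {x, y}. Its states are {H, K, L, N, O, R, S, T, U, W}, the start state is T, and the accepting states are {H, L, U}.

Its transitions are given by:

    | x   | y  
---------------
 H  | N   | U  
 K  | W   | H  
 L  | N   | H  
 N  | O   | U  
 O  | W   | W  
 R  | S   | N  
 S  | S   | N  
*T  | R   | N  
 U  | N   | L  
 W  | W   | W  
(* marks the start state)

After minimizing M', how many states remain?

4

States {K} cannot be reached from the start state, so discard them.
Start with accepting vs non-accepting: {H,L,U} | {N,O,R,S,T,W}.
Split {N,O,R,S,T,W} by δ(·,y) → {O,R,S,T,W} and {N}.
Split {O,R,S,T,W} by δ(·,y) → {R,S,T} and {O,W}.
Stable partition: {H,L,U} | {R,S,T} | {N} | {O,W} — 4 equivalence classes.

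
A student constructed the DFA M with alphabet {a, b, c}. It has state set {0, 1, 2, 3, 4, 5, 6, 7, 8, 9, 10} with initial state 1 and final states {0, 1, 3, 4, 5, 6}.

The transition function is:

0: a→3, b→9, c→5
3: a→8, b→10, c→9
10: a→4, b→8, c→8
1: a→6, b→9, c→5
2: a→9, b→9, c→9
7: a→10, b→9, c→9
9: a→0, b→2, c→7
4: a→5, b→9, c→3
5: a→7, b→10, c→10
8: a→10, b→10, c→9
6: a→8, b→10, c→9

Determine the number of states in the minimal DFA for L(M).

4

Every state is reachable, so we keep all 11.
P0 = {0,1,3,4,5,6} | {2,7,8,9,10}.
Split {0,1,3,4,5,6} by δ(·,a) → {0,1,4} and {3,5,6}.
On input a, block {2,7,8,9,10} splits into {2,7,8} and {9,10}.
Stable partition: {0,1,4} | {2,7,8} | {3,5,6} | {9,10} — 4 equivalence classes.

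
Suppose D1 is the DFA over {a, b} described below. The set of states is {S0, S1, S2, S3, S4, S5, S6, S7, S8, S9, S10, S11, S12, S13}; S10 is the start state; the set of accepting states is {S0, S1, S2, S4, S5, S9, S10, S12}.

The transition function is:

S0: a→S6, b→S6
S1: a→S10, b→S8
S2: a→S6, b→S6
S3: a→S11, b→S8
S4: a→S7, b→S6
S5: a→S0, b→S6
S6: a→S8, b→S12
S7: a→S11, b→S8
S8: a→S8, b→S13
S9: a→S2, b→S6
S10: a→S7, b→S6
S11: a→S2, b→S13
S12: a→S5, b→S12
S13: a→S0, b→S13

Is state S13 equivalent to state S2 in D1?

No

Reachable states from the start: {S0,S2,S5,S6,S7,S8,S10,S11,S12,S13}. Unreachable: {S1,S3,S4,S9} — drop them.
P0 = {S0,S2,S5,S10,S12} | {S6,S7,S8,S11,S13}.
Split {S0,S2,S5,S10,S12} by δ(·,a) → {S0,S2,S10} and {S5,S12}.
Refine {S6,S7,S8,S11,S13} on symbol a: members go to different blocks, giving {S6,S7,S8} and {S11,S13}.
On input a, block {S6,S7,S8} splits into {S6,S8} and {S7}.
On input a, block {S0,S2,S10} splits into {S0,S2} and {S10}.
Split {S6,S8} by δ(·,b) → {S6} and {S8}.
Refine {S5,S12} on symbol a: members go to different blocks, giving {S5} and {S12}.
The partition is now stable with 8 blocks: {S0,S2} | {S6} | {S5} | {S11,S13} | {S7} | {S10} | {S8} | {S12}.
S13 and S2 end up in different blocks, so they are distinguishable. For instance, the string 'ε' is accepted from only S2.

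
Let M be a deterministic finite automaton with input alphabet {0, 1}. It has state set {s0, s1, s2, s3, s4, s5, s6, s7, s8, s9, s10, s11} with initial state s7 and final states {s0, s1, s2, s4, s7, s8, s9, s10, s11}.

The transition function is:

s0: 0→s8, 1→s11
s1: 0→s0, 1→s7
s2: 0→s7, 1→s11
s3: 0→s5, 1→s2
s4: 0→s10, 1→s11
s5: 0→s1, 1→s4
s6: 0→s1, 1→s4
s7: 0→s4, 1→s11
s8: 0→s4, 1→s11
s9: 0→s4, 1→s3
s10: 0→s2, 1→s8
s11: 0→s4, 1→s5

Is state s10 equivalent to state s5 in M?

No

First remove the unreachable states {s3,s6,s9}; 9 states remain.
Initial partition by acceptance: {s0,s1,s2,s4,s7,s8,s10,s11} | {s5}.
Split {s0,s1,s2,s4,s7,s8,s10,s11} by δ(·,1) → {s0,s1,s2,s4,s7,s8,s10} and {s11}.
Split {s0,s1,s2,s4,s7,s8,s10} by δ(·,1) → {s0,s2,s4,s7,s8} and {s1,s10}.
Split {s0,s2,s4,s7,s8} by δ(·,0) → {s0,s2,s7,s8} and {s4}.
On input 0, block {s0,s2,s7,s8} splits into {s0,s2} and {s7,s8}.
The partition is now stable with 6 blocks: {s0,s2} | {s5} | {s11} | {s1,s10} | {s4} | {s7,s8}.
s10 and s5 end up in different blocks, so they are distinguishable. For instance, the string 'ε' is accepted from only s10.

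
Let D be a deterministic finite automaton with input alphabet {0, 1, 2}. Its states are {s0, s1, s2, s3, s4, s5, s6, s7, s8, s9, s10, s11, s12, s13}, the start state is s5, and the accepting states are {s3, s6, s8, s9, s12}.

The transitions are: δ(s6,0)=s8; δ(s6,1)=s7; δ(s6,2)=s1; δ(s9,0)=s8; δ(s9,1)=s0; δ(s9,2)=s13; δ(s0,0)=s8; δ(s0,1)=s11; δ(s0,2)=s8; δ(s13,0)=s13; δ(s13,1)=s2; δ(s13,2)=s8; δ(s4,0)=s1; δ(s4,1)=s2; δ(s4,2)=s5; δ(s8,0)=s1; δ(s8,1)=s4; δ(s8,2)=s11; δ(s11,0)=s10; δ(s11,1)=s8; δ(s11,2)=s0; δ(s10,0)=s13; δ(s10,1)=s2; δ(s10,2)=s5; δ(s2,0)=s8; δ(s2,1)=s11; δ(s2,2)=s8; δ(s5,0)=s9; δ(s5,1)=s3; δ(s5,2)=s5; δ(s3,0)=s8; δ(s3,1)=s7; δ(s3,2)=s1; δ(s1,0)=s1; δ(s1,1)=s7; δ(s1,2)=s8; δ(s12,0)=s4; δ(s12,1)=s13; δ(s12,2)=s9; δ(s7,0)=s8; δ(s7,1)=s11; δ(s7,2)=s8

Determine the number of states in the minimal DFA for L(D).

7

First remove the unreachable states {s6,s12}; 12 states remain.
P0 = {s3,s8,s9} | {s0,s1,s2,s4,s5,s7,s10,s11,s13}.
Refine {s3,s8,s9} on symbol 0: members go to different blocks, giving {s3,s9} and {s8}.
Refine {s0,s1,s2,s4,s5,s7,s10,s11,s13} on symbol 0: members go to different blocks, giving {s1,s4,s10,s11,s13} and {s0,s2,s7} and {s5}.
Refine {s1,s4,s10,s11,s13} on symbol 1: members go to different blocks, giving {s1,s4,s10,s13} and {s11}.
Split {s1,s4,s10,s13} by δ(·,2) → {s1,s13} and {s4,s10}.
Stable partition: {s3,s9} | {s1,s13} | {s8} | {s0,s2,s7} | {s5} | {s11} | {s4,s10} — 7 equivalence classes.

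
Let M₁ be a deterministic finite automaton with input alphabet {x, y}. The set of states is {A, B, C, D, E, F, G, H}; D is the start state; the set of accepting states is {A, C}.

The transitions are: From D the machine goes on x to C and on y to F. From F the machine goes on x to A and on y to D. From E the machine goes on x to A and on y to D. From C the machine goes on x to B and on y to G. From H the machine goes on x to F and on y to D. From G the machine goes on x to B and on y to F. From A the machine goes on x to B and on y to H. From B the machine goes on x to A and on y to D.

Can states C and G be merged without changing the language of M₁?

First remove the unreachable states {E}; 7 states remain.
Start with accepting vs non-accepting: {A,C} | {B,D,F,G,H}.
Split {B,D,F,G,H} by δ(·,x) → {B,D,F} and {G,H}.
The partition is now stable with 3 blocks: {A,C} | {B,D,F} | {G,H}.
C and G end up in different blocks, so they are distinguishable. For instance, the string 'ε' is accepted from only C.

No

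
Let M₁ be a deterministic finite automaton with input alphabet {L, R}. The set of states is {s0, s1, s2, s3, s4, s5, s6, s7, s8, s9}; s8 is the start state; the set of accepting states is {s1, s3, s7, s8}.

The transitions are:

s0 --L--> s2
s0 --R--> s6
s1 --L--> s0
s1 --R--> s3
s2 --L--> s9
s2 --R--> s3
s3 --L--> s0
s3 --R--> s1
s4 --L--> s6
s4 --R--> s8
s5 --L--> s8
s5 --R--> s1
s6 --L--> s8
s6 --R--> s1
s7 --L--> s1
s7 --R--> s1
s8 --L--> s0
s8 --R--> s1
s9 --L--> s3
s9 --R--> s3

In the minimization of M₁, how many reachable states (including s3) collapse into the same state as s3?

3

Reachable states from the start: {s0,s1,s2,s3,s6,s8,s9}. Unreachable: {s4,s5,s7} — drop them.
Start with accepting vs non-accepting: {s1,s3,s8} | {s0,s2,s6,s9}.
Split {s0,s2,s6,s9} by δ(·,L) → {s0,s2} and {s6,s9}.
Refine {s0,s2} on symbol L: members go to different blocks, giving {s0} and {s2}.
No further refinement is possible. Final partition (4 blocks): {s1,s3,s8} | {s0} | {s6,s9} | {s2}.
The equivalence class containing s3 is {s1,s3,s8}, of size 3.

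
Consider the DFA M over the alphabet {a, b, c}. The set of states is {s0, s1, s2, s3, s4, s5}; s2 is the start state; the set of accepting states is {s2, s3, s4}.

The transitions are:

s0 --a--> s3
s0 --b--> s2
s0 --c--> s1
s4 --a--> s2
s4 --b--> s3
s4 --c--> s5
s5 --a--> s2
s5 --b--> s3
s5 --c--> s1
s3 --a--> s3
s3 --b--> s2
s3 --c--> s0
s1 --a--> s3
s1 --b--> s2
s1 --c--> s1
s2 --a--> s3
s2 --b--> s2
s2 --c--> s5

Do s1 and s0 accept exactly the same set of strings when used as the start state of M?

First remove the unreachable states {s4}; 5 states remain.
P0 = {s2,s3} | {s0,s1,s5}.
Stable partition: {s2,s3} | {s0,s1,s5} — 2 equivalence classes.
s1 and s0 lie in the same block of the stable partition, so they are equivalent — no string distinguishes them.

Yes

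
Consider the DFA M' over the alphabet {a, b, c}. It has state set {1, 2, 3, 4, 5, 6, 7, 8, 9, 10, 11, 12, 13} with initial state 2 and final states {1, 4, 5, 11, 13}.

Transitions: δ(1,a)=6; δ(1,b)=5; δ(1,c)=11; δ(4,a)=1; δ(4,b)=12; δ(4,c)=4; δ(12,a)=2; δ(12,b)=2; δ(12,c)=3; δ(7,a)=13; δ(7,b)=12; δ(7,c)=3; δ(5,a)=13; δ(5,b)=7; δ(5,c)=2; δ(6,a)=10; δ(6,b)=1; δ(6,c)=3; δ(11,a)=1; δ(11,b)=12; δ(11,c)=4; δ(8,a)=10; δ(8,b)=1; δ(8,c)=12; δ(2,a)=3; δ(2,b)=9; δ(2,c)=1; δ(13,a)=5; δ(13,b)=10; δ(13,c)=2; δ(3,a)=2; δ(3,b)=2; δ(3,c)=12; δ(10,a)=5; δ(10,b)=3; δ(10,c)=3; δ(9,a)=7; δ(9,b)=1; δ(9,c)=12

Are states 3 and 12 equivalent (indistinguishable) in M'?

Reachable states from the start: {1,2,3,4,5,6,7,9,10,11,12,13}. Unreachable: {8} — drop them.
Start with accepting vs non-accepting: {1,4,5,11,13} | {2,3,6,7,9,10,12}.
Refine {1,4,5,11,13} on symbol a: members go to different blocks, giving {4,5,11,13} and {1}.
Refine {4,5,11,13} on symbol a: members go to different blocks, giving {4,11} and {5,13}.
Split {2,3,6,7,9,10,12} by δ(·,a) → {2,3,6,9,12} and {7,10}.
Split {2,3,6,9,12} by δ(·,a) → {2,3,12} and {6,9}.
Refine {2,3,12} on symbol b: members go to different blocks, giving {3,12} and {2}.
Stable partition: {4,11} | {3,12} | {1} | {5,13} | {7,10} | {6,9} | {2} — 7 equivalence classes.
3 and 12 lie in the same block of the stable partition, so they are equivalent — no string distinguishes them.

Yes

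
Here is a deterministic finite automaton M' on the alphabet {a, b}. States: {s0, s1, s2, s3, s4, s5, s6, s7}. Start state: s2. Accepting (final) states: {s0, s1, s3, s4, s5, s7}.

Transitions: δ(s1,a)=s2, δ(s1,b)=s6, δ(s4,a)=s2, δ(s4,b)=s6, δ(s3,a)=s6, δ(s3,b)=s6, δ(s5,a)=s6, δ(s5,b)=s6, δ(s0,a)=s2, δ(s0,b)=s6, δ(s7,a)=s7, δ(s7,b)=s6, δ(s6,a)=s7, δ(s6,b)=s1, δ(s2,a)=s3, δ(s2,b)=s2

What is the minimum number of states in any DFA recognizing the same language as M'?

5

First remove the unreachable states {s0,s4,s5}; 5 states remain.
P0 = {s1,s3,s7} | {s2,s6}.
Refine {s1,s3,s7} on symbol a: members go to different blocks, giving {s1,s3} and {s7}.
Refine {s2,s6} on symbol a: members go to different blocks, giving {s2} and {s6}.
Split {s1,s3} by δ(·,a) → {s1} and {s3}.
No further refinement is possible. Final partition (5 blocks): {s1} | {s2} | {s7} | {s6} | {s3}.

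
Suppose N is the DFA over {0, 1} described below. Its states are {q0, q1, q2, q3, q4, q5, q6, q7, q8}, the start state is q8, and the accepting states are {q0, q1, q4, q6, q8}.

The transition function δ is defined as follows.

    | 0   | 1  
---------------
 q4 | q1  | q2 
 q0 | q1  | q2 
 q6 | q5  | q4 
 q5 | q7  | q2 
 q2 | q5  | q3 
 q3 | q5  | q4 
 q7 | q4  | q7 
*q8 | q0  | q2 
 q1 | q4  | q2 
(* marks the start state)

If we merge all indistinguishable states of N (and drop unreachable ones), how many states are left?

5

First remove the unreachable states {q6}; 8 states remain.
Start with accepting vs non-accepting: {q0,q1,q4,q8} | {q2,q3,q5,q7}.
Refine {q2,q3,q5,q7} on symbol 0: members go to different blocks, giving {q2,q3,q5} and {q7}.
Split {q2,q3,q5} by δ(·,0) → {q2,q3} and {q5}.
On input 1, block {q2,q3} splits into {q2} and {q3}.
Stable partition: {q0,q1,q4,q8} | {q2} | {q7} | {q5} | {q3} — 5 equivalence classes.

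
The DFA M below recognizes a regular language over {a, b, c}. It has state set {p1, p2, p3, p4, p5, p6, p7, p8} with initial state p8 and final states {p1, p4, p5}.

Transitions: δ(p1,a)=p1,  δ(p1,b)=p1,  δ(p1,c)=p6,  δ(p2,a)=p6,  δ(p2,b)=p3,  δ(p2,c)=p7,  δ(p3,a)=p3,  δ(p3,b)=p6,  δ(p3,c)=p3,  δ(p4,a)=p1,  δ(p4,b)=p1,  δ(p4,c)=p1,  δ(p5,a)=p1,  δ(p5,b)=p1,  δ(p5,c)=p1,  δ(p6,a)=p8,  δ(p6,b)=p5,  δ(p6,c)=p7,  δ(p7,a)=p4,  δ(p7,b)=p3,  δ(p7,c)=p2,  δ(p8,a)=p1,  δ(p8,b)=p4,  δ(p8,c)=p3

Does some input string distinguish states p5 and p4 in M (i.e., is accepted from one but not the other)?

No

P0 = {p1,p4,p5} | {p2,p3,p6,p7,p8}.
On input c, block {p1,p4,p5} splits into {p4,p5} and {p1}.
Refine {p2,p3,p6,p7,p8} on symbol a: members go to different blocks, giving {p2,p3,p6} and {p7} and {p8}.
On input a, block {p2,p3,p6} splits into {p2,p3} and {p6}.
On input a, block {p2,p3} splits into {p2} and {p3}.
The partition is now stable with 7 blocks: {p4,p5} | {p2} | {p1} | {p7} | {p8} | {p6} | {p3}.
p5 and p4 lie in the same block of the stable partition, so they are equivalent — no string distinguishes them.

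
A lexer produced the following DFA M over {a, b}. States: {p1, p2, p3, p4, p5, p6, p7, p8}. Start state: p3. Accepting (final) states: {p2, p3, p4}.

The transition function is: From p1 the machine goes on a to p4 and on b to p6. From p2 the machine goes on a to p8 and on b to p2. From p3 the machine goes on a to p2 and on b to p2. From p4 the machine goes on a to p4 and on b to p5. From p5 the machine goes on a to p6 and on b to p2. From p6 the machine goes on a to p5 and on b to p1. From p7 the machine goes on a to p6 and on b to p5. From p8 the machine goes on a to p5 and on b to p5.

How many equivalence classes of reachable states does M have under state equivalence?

States {p7} cannot be reached from the start state, so discard them.
Initial partition by acceptance: {p2,p3,p4} | {p1,p5,p6,p8}.
Refine {p2,p3,p4} on symbol a: members go to different blocks, giving {p3,p4} and {p2}.
Refine {p3,p4} on symbol a: members go to different blocks, giving {p3} and {p4}.
Refine {p1,p5,p6,p8} on symbol a: members go to different blocks, giving {p5,p6,p8} and {p1}.
Refine {p5,p6,p8} on symbol b: members go to different blocks, giving {p5} and {p6} and {p8}.
Stable partition: {p3} | {p5} | {p2} | {p4} | {p1} | {p6} | {p8} — 7 equivalence classes.

7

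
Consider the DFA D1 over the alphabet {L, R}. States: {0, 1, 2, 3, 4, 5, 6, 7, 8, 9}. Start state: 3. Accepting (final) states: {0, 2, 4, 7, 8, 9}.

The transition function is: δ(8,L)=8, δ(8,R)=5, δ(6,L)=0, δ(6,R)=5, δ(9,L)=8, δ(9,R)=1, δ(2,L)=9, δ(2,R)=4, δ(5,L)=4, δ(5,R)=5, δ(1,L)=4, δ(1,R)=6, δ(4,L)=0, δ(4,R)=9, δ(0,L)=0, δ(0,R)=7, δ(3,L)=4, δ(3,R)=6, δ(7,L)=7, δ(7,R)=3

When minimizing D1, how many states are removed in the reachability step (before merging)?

1

Starting at 3 and following transitions, the reachable set is {0, 1, 3, 4, 5, 6, 7, 8, 9}. That leaves 2 unreachable — 1 in total.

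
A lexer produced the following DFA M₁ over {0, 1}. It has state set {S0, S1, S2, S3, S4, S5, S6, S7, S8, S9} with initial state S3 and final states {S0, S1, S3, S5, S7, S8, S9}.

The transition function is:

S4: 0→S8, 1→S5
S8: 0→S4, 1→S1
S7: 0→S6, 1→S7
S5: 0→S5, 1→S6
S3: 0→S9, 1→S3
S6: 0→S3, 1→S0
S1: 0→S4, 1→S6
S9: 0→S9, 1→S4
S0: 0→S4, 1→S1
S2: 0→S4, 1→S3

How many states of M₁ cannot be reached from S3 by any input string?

2

Starting at S3 and following transitions, the reachable set is {S0, S1, S3, S4, S5, S6, S8, S9}. That leaves S2, S7 unreachable — 2 in total.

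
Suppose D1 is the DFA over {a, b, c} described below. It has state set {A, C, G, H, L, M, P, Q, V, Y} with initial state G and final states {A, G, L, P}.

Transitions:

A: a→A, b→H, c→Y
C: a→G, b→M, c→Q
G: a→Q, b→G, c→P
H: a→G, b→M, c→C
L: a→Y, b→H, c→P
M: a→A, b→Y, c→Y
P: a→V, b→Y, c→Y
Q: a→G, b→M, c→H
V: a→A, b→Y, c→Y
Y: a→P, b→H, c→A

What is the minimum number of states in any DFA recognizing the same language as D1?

6

States {L} cannot be reached from the start state, so discard them.
Initial partition by acceptance: {A,G,P} | {C,H,M,Q,V,Y}.
Refine {A,G,P} on symbol a: members go to different blocks, giving {G,P} and {A}.
Split {G,P} by δ(·,b) → {G} and {P}.
Refine {C,H,M,Q,V,Y} on symbol a: members go to different blocks, giving {C,H,Q} and {M,V} and {Y}.
The partition is now stable with 6 blocks: {G} | {C,H,Q} | {A} | {P} | {M,V} | {Y}.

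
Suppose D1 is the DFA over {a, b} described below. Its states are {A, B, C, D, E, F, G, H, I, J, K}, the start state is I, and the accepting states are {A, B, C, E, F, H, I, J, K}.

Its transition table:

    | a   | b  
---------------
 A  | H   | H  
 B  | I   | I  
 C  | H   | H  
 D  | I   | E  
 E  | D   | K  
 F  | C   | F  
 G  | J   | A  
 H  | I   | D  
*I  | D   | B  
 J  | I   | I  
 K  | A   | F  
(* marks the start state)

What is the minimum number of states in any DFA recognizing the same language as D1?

7

First remove the unreachable states {G,J}; 9 states remain.
P0 = {A,B,C,E,F,H,I,K} | {D}.
Split {A,B,C,E,F,H,I,K} by δ(·,a) → {A,B,C,F,H,K} and {E,I}.
On input a, block {A,B,C,F,H,K} splits into {A,C,F,K} and {B,H}.
Split {A,C,F,K} by δ(·,a) → {A,C} and {F,K}.
Split {E,I} by δ(·,b) → {E} and {I}.
Refine {B,H} on symbol b: members go to different blocks, giving {B} and {H}.
Stable partition: {A,C} | {D} | {E} | {B} | {F,K} | {I} | {H} — 7 equivalence classes.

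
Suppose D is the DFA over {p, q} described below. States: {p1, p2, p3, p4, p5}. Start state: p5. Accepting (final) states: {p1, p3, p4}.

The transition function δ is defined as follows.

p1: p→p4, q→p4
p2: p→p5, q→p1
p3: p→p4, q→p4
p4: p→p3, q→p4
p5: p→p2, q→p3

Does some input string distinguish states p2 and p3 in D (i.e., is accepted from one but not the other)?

Every state is reachable, so we keep all 5.
Start with accepting vs non-accepting: {p1,p3,p4} | {p2,p5}.
Stable partition: {p1,p3,p4} | {p2,p5} — 2 equivalence classes.
p2 and p3 end up in different blocks, so they are distinguishable. For instance, the string 'ε' is accepted from only p3.

Yes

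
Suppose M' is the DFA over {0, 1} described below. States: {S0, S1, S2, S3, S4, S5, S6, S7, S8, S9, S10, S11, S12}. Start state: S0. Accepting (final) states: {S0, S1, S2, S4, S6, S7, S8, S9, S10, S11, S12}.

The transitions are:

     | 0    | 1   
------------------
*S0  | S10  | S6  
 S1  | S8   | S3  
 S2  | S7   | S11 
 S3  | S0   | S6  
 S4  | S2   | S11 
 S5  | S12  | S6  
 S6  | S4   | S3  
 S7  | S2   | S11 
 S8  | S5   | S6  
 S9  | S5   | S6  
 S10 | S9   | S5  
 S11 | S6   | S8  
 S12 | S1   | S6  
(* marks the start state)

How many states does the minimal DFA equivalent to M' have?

7

Every state is reachable, so we keep all 13.
Initial partition by acceptance: {S0,S1,S2,S4,S6,S7,S8,S9,S10,S11,S12} | {S3,S5}.
On input 0, block {S0,S1,S2,S4,S6,S7,S8,S9,S10,S11,S12} splits into {S0,S1,S2,S4,S6,S7,S10,S11,S12} and {S8,S9}.
On input 0, block {S0,S1,S2,S4,S6,S7,S10,S11,S12} splits into {S0,S2,S4,S6,S7,S11,S12} and {S1,S10}.
Refine {S0,S2,S4,S6,S7,S11,S12} on symbol 0: members go to different blocks, giving {S2,S4,S6,S7,S11} and {S0,S12}.
Split {S2,S4,S6,S7,S11} by δ(·,1) → {S2,S4,S7} and {S6} and {S11}.
Stable partition: {S2,S4,S7} | {S3,S5} | {S8,S9} | {S1,S10} | {S0,S12} | {S6} | {S11} — 7 equivalence classes.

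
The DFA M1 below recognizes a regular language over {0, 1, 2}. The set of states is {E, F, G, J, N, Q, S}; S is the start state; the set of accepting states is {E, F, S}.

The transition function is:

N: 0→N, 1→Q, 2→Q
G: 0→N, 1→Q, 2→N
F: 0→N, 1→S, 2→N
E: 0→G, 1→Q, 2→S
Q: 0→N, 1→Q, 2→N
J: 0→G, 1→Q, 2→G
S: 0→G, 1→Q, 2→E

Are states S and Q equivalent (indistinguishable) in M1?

No

First remove the unreachable states {F,J}; 5 states remain.
Start with accepting vs non-accepting: {E,S} | {G,N,Q}.
No further refinement is possible. Final partition (2 blocks): {E,S} | {G,N,Q}.
S and Q end up in different blocks, so they are distinguishable. For instance, the string 'ε' is accepted from only S.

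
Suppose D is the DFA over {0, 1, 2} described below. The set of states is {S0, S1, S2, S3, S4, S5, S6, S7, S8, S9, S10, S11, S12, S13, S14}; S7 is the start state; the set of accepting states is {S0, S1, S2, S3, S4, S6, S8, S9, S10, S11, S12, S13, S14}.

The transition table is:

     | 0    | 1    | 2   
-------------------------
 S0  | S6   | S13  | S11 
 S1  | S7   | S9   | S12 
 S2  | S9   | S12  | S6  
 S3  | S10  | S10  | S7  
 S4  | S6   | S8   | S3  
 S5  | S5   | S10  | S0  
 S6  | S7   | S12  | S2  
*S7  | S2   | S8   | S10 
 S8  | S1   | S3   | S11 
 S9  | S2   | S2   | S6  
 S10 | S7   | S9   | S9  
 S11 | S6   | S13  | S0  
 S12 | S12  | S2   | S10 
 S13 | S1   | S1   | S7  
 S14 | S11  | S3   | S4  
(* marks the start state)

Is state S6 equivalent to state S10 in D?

Yes

First remove the unreachable states {S4,S5,S14}; 12 states remain.
Start with accepting vs non-accepting: {S0,S1,S2,S3,S6,S8,S9,S10,S11,S12,S13} | {S7}.
Split {S0,S1,S2,S3,S6,S8,S9,S10,S11,S12,S13} by δ(·,0) → {S0,S2,S3,S8,S9,S11,S12,S13} and {S1,S6,S10}.
On input 0, block {S0,S2,S3,S8,S9,S11,S12,S13} splits into {S0,S3,S8,S11,S13} and {S2,S9,S12}.
On input 1, block {S0,S3,S8,S11,S13} splits into {S0,S8,S11} and {S3,S13}.
The partition is now stable with 5 blocks: {S0,S8,S11} | {S7} | {S1,S6,S10} | {S2,S9,S12} | {S3,S13}.
S6 and S10 lie in the same block of the stable partition, so they are equivalent — no string distinguishes them.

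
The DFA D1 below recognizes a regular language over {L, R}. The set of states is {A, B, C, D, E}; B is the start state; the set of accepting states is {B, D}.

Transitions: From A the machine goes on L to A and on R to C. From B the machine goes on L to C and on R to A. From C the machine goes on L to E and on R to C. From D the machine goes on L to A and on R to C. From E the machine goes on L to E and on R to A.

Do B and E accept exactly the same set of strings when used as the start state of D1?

No

Reachable states from the start: {A,B,C,E}. Unreachable: {D} — drop them.
Start with accepting vs non-accepting: {B} | {A,C,E}.
No further refinement is possible. Final partition (2 blocks): {B} | {A,C,E}.
B and E end up in different blocks, so they are distinguishable. For instance, the string 'ε' is accepted from only B.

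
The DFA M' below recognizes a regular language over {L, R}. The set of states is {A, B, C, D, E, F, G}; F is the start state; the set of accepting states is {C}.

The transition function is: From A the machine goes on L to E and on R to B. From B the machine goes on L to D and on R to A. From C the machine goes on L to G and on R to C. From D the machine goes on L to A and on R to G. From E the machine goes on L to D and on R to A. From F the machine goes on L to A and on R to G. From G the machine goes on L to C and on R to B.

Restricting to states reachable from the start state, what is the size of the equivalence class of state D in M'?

All states are reachable from the start state.
Start with accepting vs non-accepting: {C} | {A,B,D,E,F,G}.
On input L, block {A,B,D,E,F,G} splits into {A,B,D,E,F} and {G}.
Refine {A,B,D,E,F} on symbol R: members go to different blocks, giving {A,B,E} and {D,F}.
Split {A,B,E} by δ(·,L) → {B,E} and {A}.
No further refinement is possible. Final partition (5 blocks): {C} | {B,E} | {G} | {D,F} | {A}.
State D belongs to the block {D,F}, which has 2 states.

2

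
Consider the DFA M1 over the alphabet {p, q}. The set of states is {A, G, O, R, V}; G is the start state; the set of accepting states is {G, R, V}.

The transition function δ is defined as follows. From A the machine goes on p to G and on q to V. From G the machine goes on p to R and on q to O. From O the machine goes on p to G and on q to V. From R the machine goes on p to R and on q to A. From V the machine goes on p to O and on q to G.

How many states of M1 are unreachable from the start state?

Exploring from G, all states are eventually visited, so none are unreachable.

0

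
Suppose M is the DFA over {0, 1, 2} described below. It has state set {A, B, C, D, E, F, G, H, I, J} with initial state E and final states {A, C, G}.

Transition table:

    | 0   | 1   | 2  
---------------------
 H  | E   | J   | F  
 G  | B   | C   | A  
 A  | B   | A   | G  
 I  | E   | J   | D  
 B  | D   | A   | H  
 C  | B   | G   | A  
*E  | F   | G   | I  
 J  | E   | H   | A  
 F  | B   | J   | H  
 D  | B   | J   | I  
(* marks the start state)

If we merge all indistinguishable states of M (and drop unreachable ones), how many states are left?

4

P0 = {A,C,G} | {B,D,E,F,H,I,J}.
On input 1, block {B,D,E,F,H,I,J} splits into {D,F,H,I,J} and {B,E}.
Refine {D,F,H,I,J} on symbol 2: members go to different blocks, giving {D,F,H,I} and {J}.
No further refinement is possible. Final partition (4 blocks): {A,C,G} | {D,F,H,I} | {B,E} | {J}.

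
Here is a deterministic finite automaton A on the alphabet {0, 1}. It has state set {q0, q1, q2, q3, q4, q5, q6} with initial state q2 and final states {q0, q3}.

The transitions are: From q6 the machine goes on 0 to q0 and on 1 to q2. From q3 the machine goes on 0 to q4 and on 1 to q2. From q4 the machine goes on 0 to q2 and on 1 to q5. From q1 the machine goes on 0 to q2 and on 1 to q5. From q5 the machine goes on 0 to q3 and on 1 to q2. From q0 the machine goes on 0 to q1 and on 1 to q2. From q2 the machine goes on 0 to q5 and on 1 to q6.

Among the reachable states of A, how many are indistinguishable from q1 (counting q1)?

P0 = {q0,q3} | {q1,q2,q4,q5,q6}.
On input 0, block {q1,q2,q4,q5,q6} splits into {q1,q2,q4} and {q5,q6}.
Split {q1,q2,q4} by δ(·,0) → {q1,q4} and {q2}.
Stable partition: {q0,q3} | {q1,q4} | {q5,q6} | {q2} — 4 equivalence classes.
State q1 belongs to the block {q1,q4}, which has 2 states.

2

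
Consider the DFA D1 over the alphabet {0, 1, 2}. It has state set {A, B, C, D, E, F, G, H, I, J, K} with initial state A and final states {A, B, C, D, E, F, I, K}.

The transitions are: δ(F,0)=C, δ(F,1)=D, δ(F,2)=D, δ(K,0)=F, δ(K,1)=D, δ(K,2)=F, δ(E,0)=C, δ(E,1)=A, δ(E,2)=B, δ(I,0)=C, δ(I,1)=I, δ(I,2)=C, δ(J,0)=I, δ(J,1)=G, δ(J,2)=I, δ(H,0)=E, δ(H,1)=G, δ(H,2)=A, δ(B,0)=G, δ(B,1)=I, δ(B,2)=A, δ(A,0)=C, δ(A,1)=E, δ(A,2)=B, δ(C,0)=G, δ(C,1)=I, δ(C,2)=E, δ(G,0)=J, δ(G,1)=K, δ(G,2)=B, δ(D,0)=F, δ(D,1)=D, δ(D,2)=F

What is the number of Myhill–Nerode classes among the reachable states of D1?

States {H} cannot be reached from the start state, so discard them.
P0 = {A,B,C,D,E,F,I,K} | {G,J}.
On input 0, block {A,B,C,D,E,F,I,K} splits into {A,D,E,F,I,K} and {B,C}.
Refine {A,D,E,F,I,K} on symbol 0: members go to different blocks, giving {A,E,F,I} and {D,K}.
On input 1, block {A,E,F,I} splits into {A,E,I} and {F}.
Split {G,J} by δ(·,0) → {G} and {J}.
The partition is now stable with 6 blocks: {A,E,I} | {G} | {B,C} | {D,K} | {F} | {J}.

6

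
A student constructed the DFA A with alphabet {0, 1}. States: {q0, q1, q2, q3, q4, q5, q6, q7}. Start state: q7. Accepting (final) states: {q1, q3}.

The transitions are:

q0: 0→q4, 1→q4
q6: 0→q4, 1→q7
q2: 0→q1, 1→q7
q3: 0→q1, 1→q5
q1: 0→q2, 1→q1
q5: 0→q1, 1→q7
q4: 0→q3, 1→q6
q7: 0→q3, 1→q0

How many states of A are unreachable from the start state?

A breadth-first search from the start state visits every state.

0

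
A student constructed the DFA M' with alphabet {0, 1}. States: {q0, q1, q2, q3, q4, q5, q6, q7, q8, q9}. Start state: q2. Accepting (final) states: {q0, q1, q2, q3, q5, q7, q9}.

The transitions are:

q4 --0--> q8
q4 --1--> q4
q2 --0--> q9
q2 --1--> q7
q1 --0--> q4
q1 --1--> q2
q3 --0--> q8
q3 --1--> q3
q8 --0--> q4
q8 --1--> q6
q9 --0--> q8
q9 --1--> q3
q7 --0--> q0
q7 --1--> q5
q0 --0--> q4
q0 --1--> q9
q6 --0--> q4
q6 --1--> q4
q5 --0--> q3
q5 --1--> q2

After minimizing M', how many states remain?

First remove the unreachable states {q1}; 9 states remain.
P0 = {q0,q2,q3,q5,q7,q9} | {q4,q6,q8}.
On input 0, block {q0,q2,q3,q5,q7,q9} splits into {q0,q3,q9} and {q2,q5,q7}.
Stable partition: {q0,q3,q9} | {q4,q6,q8} | {q2,q5,q7} — 3 equivalence classes.

3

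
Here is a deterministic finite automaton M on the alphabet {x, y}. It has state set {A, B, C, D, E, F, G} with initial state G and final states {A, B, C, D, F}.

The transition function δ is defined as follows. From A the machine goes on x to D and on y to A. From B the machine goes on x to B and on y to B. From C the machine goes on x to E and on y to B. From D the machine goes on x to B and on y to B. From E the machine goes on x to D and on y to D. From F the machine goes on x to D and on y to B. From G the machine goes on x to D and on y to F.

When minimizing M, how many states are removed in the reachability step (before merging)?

3

No path from G leads to A, C, E; the other 4 states are all reachable.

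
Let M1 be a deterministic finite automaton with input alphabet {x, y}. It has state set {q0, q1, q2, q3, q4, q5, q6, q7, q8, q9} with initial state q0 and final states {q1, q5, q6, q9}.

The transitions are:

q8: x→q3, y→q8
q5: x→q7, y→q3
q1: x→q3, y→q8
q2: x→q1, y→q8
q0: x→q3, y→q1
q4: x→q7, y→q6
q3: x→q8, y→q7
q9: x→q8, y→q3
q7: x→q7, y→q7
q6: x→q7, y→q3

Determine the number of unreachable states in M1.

5

BFS from q0 reaches {q0, q1, q3, q7, q8}; the 5 state(s) q2, q4, q5, q6, q9 are never visited.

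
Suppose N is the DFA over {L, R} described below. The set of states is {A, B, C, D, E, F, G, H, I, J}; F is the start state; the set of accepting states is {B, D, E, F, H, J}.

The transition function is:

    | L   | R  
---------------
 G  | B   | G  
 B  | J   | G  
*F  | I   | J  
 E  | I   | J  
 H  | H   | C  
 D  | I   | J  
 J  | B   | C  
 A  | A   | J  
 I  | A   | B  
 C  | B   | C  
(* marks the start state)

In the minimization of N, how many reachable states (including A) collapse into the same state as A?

States {D,E,H} cannot be reached from the start state, so discard them.
Start with accepting vs non-accepting: {B,F,J} | {A,C,G,I}.
On input L, block {B,F,J} splits into {B,J} and {F}.
Split {A,C,G,I} by δ(·,L) → {A,I} and {C,G}.
Stable partition: {B,J} | {A,I} | {F} | {C,G} — 4 equivalence classes.
State A belongs to the block {A,I}, which has 2 states.

2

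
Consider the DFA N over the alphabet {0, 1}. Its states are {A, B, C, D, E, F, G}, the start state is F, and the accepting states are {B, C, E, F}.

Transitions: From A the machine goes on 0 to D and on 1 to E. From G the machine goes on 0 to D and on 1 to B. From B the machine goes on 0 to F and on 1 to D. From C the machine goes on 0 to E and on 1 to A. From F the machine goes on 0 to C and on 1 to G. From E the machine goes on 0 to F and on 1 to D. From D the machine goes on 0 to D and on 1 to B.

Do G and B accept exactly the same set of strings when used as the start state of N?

P0 = {B,C,E,F} | {A,D,G}.
The partition is now stable with 2 blocks: {B,C,E,F} | {A,D,G}.
G and B end up in different blocks, so they are distinguishable. For instance, the string 'ε' is accepted from only B.

No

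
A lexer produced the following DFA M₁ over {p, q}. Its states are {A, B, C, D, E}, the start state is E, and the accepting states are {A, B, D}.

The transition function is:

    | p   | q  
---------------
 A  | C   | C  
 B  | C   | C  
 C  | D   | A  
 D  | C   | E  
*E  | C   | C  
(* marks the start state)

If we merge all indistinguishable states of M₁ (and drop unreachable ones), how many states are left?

4

Reachable states from the start: {A,C,D,E}. Unreachable: {B} — drop them.
P0 = {A,D} | {C,E}.
Refine {C,E} on symbol p: members go to different blocks, giving {C} and {E}.
Split {A,D} by δ(·,q) → {A} and {D}.
No further refinement is possible. Final partition (4 blocks): {A} | {C} | {E} | {D}.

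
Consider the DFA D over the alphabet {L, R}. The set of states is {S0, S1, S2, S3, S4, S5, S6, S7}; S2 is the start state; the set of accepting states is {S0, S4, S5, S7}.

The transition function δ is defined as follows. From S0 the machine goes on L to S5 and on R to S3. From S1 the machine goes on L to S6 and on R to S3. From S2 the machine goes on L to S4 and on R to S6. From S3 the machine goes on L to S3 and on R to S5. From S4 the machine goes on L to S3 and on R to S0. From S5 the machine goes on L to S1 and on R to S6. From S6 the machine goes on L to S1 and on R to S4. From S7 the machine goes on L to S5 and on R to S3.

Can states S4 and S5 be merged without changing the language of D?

No

States {S7} cannot be reached from the start state, so discard them.
Initial partition by acceptance: {S0,S4,S5} | {S1,S2,S3,S6}.
Split {S0,S4,S5} by δ(·,L) → {S4,S5} and {S0}.
Refine {S4,S5} on symbol R: members go to different blocks, giving {S4} and {S5}.
Split {S1,S2,S3,S6} by δ(·,L) → {S1,S3,S6} and {S2}.
Refine {S1,S3,S6} on symbol R: members go to different blocks, giving {S1} and {S3} and {S6}.
Stable partition: {S4} | {S1} | {S0} | {S5} | {S2} | {S3} | {S6} — 7 equivalence classes.
S4 and S5 end up in different blocks, so they are distinguishable. For instance, the string 'R' is accepted from only S4.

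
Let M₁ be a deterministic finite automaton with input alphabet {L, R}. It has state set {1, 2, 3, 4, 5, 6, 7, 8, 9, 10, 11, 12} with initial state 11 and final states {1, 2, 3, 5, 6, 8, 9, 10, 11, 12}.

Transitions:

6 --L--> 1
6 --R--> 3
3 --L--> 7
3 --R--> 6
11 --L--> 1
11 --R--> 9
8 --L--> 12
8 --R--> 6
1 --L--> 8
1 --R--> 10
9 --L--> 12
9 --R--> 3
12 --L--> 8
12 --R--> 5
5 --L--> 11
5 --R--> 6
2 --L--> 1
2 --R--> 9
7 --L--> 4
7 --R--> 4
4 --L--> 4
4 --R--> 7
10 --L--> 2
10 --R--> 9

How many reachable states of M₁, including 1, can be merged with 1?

2

All states are reachable from the start state.
P0 = {1,2,3,5,6,8,9,10,11,12} | {4,7}.
Split {1,2,3,5,6,8,9,10,11,12} by δ(·,L) → {1,2,5,6,8,9,10,11,12} and {3}.
Refine {1,2,5,6,8,9,10,11,12} on symbol R: members go to different blocks, giving {1,2,5,8,10,11,12} and {6,9}.
Refine {1,2,5,8,10,11,12} on symbol R: members go to different blocks, giving {2,5,8,10,11} and {1,12}.
Split {2,5,8,10,11} by δ(·,L) → {2,8,11} and {5,10}.
The partition is now stable with 6 blocks: {2,8,11} | {4,7} | {3} | {6,9} | {1,12} | {5,10}.
The equivalence class containing 1 is {1,12}, of size 2.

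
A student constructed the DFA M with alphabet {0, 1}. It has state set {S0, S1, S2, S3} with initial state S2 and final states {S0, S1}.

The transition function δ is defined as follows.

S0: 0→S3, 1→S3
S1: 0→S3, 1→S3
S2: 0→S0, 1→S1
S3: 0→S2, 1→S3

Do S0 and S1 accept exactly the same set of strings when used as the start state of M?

Start with accepting vs non-accepting: {S0,S1} | {S2,S3}.
Split {S2,S3} by δ(·,0) → {S2} and {S3}.
The partition is now stable with 3 blocks: {S0,S1} | {S2} | {S3}.
S0 and S1 lie in the same block of the stable partition, so they are equivalent — no string distinguishes them.

Yes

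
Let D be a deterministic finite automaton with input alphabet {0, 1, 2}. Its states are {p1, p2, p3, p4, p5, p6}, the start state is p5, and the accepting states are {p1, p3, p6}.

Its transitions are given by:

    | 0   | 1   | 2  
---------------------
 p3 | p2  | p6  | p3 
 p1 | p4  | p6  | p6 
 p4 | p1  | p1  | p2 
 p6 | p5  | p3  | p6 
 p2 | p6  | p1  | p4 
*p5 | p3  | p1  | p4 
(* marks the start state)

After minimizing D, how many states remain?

2

Start with accepting vs non-accepting: {p1,p3,p6} | {p2,p4,p5}.
The partition is now stable with 2 blocks: {p1,p3,p6} | {p2,p4,p5}.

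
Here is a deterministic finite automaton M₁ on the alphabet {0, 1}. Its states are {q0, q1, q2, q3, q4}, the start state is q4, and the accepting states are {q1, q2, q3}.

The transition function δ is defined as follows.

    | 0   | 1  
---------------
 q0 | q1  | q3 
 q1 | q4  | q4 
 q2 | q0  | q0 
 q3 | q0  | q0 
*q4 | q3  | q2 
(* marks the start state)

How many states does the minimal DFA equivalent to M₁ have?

2

P0 = {q1,q2,q3} | {q0,q4}.
Stable partition: {q1,q2,q3} | {q0,q4} — 2 equivalence classes.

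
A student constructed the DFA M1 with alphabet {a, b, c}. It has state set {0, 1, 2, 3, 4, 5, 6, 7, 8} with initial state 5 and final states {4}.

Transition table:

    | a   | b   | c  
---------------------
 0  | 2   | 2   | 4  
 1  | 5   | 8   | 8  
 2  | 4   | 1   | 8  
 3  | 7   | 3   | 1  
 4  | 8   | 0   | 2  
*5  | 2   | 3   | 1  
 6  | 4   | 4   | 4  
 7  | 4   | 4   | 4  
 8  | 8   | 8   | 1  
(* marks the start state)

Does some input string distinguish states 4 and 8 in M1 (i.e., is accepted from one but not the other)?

Yes

States {6} cannot be reached from the start state, so discard them.
P0 = {4} | {0,1,2,3,5,7,8}.
Refine {0,1,2,3,5,7,8} on symbol a: members go to different blocks, giving {0,1,3,5,8} and {2,7}.
On input a, block {0,1,3,5,8} splits into {0,3,5} and {1,8}.
On input b, block {0,3,5} splits into {3,5} and {0}.
Split {2,7} by δ(·,b) → {2} and {7}.
Refine {3,5} on symbol a: members go to different blocks, giving {3} and {5}.
Refine {1,8} on symbol a: members go to different blocks, giving {1} and {8}.
No further refinement is possible. Final partition (8 blocks): {4} | {3} | {2} | {1} | {0} | {7} | {5} | {8}.
4 and 8 end up in different blocks, so they are distinguishable. For instance, the string 'ε' is accepted from only 4.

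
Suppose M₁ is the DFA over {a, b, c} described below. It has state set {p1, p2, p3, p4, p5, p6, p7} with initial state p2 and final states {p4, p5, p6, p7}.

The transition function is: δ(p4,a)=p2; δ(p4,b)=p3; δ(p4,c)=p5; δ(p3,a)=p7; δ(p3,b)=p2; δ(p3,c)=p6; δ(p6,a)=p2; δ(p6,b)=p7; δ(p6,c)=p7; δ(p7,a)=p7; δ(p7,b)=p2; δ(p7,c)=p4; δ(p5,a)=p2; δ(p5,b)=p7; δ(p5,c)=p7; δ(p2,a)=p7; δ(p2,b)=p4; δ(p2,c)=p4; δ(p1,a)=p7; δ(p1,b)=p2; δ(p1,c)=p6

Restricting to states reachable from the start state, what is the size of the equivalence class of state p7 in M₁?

Reachable states from the start: {p2,p3,p4,p5,p6,p7}. Unreachable: {p1} — drop them.
Start with accepting vs non-accepting: {p4,p5,p6,p7} | {p2,p3}.
On input a, block {p4,p5,p6,p7} splits into {p4,p5,p6} and {p7}.
Refine {p4,p5,p6} on symbol b: members go to different blocks, giving {p5,p6} and {p4}.
Refine {p2,p3} on symbol b: members go to different blocks, giving {p2} and {p3}.
Stable partition: {p5,p6} | {p2} | {p7} | {p4} | {p3} — 5 equivalence classes.
State p7 belongs to the block {p7}, which has 1 states.

1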